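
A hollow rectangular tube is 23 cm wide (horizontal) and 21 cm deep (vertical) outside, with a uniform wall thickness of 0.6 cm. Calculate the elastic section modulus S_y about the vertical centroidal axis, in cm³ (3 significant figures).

S_y ≈ 365 cm³

Treat the section as a set of non-overlapping primitives; coordinates are from the bounding-box lower-left.
Outer rectangle: 23 × 21, A = 483 cm², x = 11.5 cm, Ī = 21 292 cm⁴.
Inner void (subtracted): 21.8 × 19.8, A = 431.64 cm², x = 11.5 cm, Ī = 17 094 cm⁴.
By symmetry the centroid is at mid-width, x̄ = 11.5 cm.
All pieces are centred on the vertical centroidal axis, so I = ΣĪ (holes subtracted) = 4197.9 cm⁴.
Extreme fibre distance c = 11.5 cm; S = I/c = 365.03 cm³.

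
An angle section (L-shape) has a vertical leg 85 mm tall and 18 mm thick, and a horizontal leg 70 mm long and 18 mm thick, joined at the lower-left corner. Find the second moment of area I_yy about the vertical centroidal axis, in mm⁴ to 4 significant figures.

I_yy ≈ 9.636 × 10⁵ mm⁴

Break the section into simple shapes (no overlaps), measuring from the bottom-left corner of the bounding box.
Vertical leg: 18 × 85, A = 1 530 mm², x = 9 mm, Ī = 41 310 mm⁴.
Horizontal leg (remainder): 52 × 18, A = 936 mm², x = 44 mm, Ī = 210 912 mm⁴.
Centroid: x̄ = ΣA·x / ΣA = 22.2847 mm.
Transfer each piece to the vertical centroidal axis using Ī + A·d² with d = x − 22.2847:
  vertical leg: d = -13.2847 mm → contributes +311 328 mm⁴
  horizontal leg (remainder): d = 21.7153 mm → contributes +652 288 mm⁴
Total I = 963 616 mm⁴.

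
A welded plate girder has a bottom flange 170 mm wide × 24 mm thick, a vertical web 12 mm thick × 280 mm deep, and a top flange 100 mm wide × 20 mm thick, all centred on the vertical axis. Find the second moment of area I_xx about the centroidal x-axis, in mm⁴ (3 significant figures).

I_xx ≈ 1.51 × 10⁸ mm⁴

Decompose the section into non-overlapping parts with the origin at the bottom-left of its bounding rectangle.
Bottom plate: 170 × 24, A = 4 080 mm², y = 12 mm, Ī = 195 840 mm⁴.
Web plate: 12 × 280, A = 3 360 mm², y = 164 mm, Ī = 21 952 000 mm⁴.
Top plate: 100 × 20, A = 2 000 mm², y = 314 mm, Ī = 66 667 mm⁴.
Centroid: ȳ = ΣA·y / ΣA = 130.08 mm.
Transfer each piece to the centroidal x-axis using Ī + A·d² with d = y − 130.08:
  bottom plate: d = -118.08 mm → contributes +57 087 389 mm⁴
  web plate: d = 33.915 mm → contributes +25 816 821 mm⁴
  top plate: d = 183.92 mm → contributes +67 716 308 mm⁴
Total I = 150 620 519 mm⁴.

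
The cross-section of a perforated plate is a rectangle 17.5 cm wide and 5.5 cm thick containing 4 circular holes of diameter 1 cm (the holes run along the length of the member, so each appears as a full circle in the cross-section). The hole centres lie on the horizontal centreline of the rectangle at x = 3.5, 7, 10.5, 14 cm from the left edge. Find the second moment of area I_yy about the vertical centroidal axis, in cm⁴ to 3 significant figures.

Break the section into simple shapes (no overlaps), measuring from the bottom-left corner of the bounding box.
Plate: 17.5 × 5.5, A = 96.25 cm², x = 8.75 cm, Ī = 2456.4 cm⁴.
Hole 1 (subtracted): ⌀1, A = 0.7854 cm², x = 3.5 cm, Ī = 0.049087 cm⁴.
Hole 2 (subtracted): ⌀1, A = 0.7854 cm², x = 7 cm, Ī = 0.049087 cm⁴.
Hole 3 (subtracted): ⌀1, A = 0.7854 cm², x = 10.5 cm, Ī = 0.049087 cm⁴.
Hole 4 (subtracted): ⌀1, A = 0.7854 cm², x = 14 cm, Ī = 0.049087 cm⁴.
By symmetry the centroid is at mid-width, x̄ = 8.75 cm.
Transfer each piece to the vertical centroidal axis using Ī + A·d² with d = x − 8.75:
  plate: d = 0 cm → contributes +2456.4 cm⁴
  hole 1: d = -5.25 cm → contributes −21.697 cm⁴
  hole 2: d = -1.75 cm → contributes −2.4544 cm⁴
  hole 3: d = 1.75 cm → contributes −2.4544 cm⁴
  hole 4: d = 5.25 cm → contributes −21.697 cm⁴
Total I = 2408.1 cm⁴.

I_yy ≈ 2410 cm⁴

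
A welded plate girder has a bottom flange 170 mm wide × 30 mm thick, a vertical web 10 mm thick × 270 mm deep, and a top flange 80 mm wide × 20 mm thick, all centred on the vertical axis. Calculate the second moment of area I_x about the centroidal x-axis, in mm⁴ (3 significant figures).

I_x ≈ 1.35 × 10⁸ mm⁴

Decompose the section into non-overlapping parts with the origin at the bottom-left of its bounding rectangle.
Bottom plate: 170 × 30, A = 5 100 mm², y = 15 mm, Ī = 382 500 mm⁴.
Web plate: 10 × 270, A = 2 700 mm², y = 165 mm, Ī = 16 402 500 mm⁴.
Top plate: 80 × 20, A = 1 600 mm², y = 310 mm, Ī = 53 333 mm⁴.
Centroid: ȳ = ΣA·y / ΣA = 108.3 mm.
Transfer each piece to the centroidal x-axis using Ī + A·d² with d = y − 108.3:
  bottom plate: d = -93.298 mm → contributes +44 775 414 mm⁴
  web plate: d = 56.702 mm → contributes +25 083 354 mm⁴
  top plate: d = 201.7 mm → contributes +65 147 331 mm⁴
Total I = 135 006 099 mm⁴.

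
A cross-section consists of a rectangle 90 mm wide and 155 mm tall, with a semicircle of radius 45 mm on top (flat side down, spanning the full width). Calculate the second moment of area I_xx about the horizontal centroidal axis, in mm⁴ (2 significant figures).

I_xx ≈ 5.3 × 10⁷ mm⁴

Decompose the section into non-overlapping parts with the origin at the bottom-left of its bounding rectangle.
Rectangular body: 90 × 155, A = 13 950 mm², y = 77.5 mm, Ī = 27 929 063 mm⁴.
Semicircular cap: semicircle r = 45, A = 3 181 mm², y = 174.1 mm, Ī = 450 072 mm⁴.
Centroid: ȳ = ΣA·y / ΣA = 95.44 mm.
Transfer each piece to the horizontal centroidal axis using Ī + A·d² with d = y − 95.44:
  rectangular body: d = -17.94 mm → contributes +32 417 004 mm⁴
  semicircular cap: d = 78.66 mm → contributes +20 132 400 mm⁴
Total I = 52 549 404 mm⁴.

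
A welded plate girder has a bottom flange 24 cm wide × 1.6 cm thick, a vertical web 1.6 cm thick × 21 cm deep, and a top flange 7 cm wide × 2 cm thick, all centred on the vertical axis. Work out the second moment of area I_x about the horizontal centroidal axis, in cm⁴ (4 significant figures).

Break the section into simple shapes (no overlaps), measuring from the bottom-left corner of the bounding box.
Bottom plate: 24 × 1.6, A = 38.4 cm², y = 0.8 cm, Ī = 8.192 cm⁴.
Web plate: 1.6 × 21, A = 33.6 cm², y = 12.1 cm, Ī = 1234.8 cm⁴.
Top plate: 7 × 2, A = 14 cm², y = 23.6 cm, Ī = 4.66667 cm⁴.
Centroid: ȳ = ΣA·y / ΣA = 8.92651 cm.
Transfer each piece to the horizontal centroidal axis using Ī + A·d² with d = y − 8.92651:
  bottom plate: d = -8.12651 cm → contributes +2544.14 cm⁴
  web plate: d = 3.17349 cm → contributes +1573.19 cm⁴
  top plate: d = 14.6735 cm → contributes +3019.02 cm⁴
Total I = 7136.35 cm⁴.

I_x ≈ 7136 cm⁴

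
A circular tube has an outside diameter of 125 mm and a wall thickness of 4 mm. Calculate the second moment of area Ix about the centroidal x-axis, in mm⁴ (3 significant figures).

Decompose the section into non-overlapping parts with the origin at the bottom-left of its bounding rectangle.
Outer circle: ⌀125, A = 12 272 mm², y = 62.5 mm, Ī = 11 984 225 mm⁴.
Bore (subtracted): ⌀117, A = 10 751 mm², y = 62.5 mm, Ī = 9 198 422 mm⁴.
By symmetry the centroid is at mid-height, ȳ = 62.5 mm.
All pieces are centred on the centroidal x-axis, so I = ΣĪ (holes subtracted) = 2 785 803 mm⁴.

Ix ≈ 2.79 × 10⁶ mm⁴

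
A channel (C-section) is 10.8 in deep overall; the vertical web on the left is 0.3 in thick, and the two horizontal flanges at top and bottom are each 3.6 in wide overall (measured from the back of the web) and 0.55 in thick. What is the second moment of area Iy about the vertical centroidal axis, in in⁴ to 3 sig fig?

Decompose the section into non-overlapping parts with the origin at the bottom-left of its bounding rectangle.
Web: 0.3 × 10.8, A = 3.24 in², x = 0.15 in, Ī = 0.0243 in⁴.
Top flange (beyond web): 3.3 × 0.55, A = 1.815 in², x = 1.95 in, Ī = 1.6471 in⁴.
Bottom flange (beyond web): 3.3 × 0.55, A = 1.815 in², x = 1.95 in, Ī = 1.6471 in⁴.
Centroid: x̄ = ΣA·x / ΣA = 1.1011 in.
Transfer each piece to the vertical centroidal axis using Ī + A·d² with d = x − 1.1011:
  web: d = -0.95109 in → contributes +2.9551 in⁴
  top flange (beyond web): d = 0.84891 in → contributes +2.9551 in⁴
  bottom flange (beyond web): d = 0.84891 in → contributes +2.9551 in⁴
Total I = 8.8653 in⁴.

Iy ≈ 8.87 in⁴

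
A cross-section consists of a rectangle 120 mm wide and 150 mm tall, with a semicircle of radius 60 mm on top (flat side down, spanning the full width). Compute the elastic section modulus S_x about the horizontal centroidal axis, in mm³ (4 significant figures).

S_x ≈ 7.082 × 10⁵ mm³

Break the section into simple shapes (no overlaps), measuring from the bottom-left corner of the bounding box.
Rectangular body: 120 × 150, A = 18 000 mm², y = 75 mm, Ī = 33 750 000 mm⁴.
Semicircular cap: semicircle r = 60, A = 5654.87 mm², y = 175.465 mm, Ī = 1 422 450 mm⁴.
Centroid: ȳ = ΣA·y / ΣA = 99.0168 mm.
Transfer each piece to the horizontal centroidal axis using Ī + A·d² with d = y − 99.0168:
  rectangular body: d = -24.0168 mm → contributes +44 132 550 mm⁴
  semicircular cap: d = 76.448 mm → contributes +34 471 132 mm⁴
Total I = 78 603 682 mm⁴.
Extreme fibre distance c = 110.983 mm; S = I/c = 708 249 mm³.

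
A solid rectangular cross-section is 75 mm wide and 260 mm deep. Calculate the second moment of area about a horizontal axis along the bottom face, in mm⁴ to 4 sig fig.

The section: 75 × 260, A = 19 500 mm², y = 130 mm, Ī = 109 850 000 mm⁴.
Transfer it to a horizontal axis along the bottom face using Ī + A·d² with d = y − 0:
  the section: d = 130 mm → contributes +439 400 000 mm⁴
Total I = 439 400 000 mm⁴.

I_base ≈ 4.394 × 10⁸ mm⁴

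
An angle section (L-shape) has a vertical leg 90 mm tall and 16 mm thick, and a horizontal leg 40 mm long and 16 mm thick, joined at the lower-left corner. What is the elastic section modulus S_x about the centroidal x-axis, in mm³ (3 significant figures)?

Split into non-overlapping primitives; take the origin at the lower-left of the bounding box.
Vertical leg: 16 × 90, A = 1 440 mm², y = 45 mm, Ī = 972 000 mm⁴.
Horizontal leg (remainder): 24 × 16, A = 384 mm², y = 8 mm, Ī = 8 192 mm⁴.
Centroid: ȳ = ΣA·y / ΣA = 37.211 mm.
Transfer each piece to the centroidal x-axis using Ī + A·d² with d = y − 37.211:
  vertical leg: d = 7.7895 mm → contributes +1 059 373 mm⁴
  horizontal leg (remainder): d = -29.211 mm → contributes +335 842 mm⁴
Total I = 1 395 215 mm⁴.
Extreme fibre distance c = 52.789 mm; S = I/c = 26 430 mm³.

S_x ≈ 2.64 × 10⁴ mm³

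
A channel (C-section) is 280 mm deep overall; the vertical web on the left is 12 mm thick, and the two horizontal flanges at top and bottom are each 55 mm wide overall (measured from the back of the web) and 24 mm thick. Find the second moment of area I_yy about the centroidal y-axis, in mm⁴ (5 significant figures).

I_yy ≈ 1.3253 × 10⁶ mm⁴

Decompose the section into non-overlapping parts with the origin at the bottom-left of its bounding rectangle.
Web: 12 × 280, A = 3 360 mm², x = 6 mm, Ī = 40 320 mm⁴.
Top flange (beyond web): 43 × 24, A = 1 032 mm², x = 33.5 mm, Ī = 159 014 mm⁴.
Bottom flange (beyond web): 43 × 24, A = 1 032 mm², x = 33.5 mm, Ī = 159 014 mm⁴.
Centroid: x̄ = ΣA·x / ΣA = 16.4646 mm.
Transfer each piece to the centroidal y-axis using Ī + A·d² with d = x − 16.4646:
  web: d = -10.4646 mm → contributes +408266.5 mm⁴
  top flange (beyond web): d = 17.0354 mm → contributes +458505.3 mm⁴
  bottom flange (beyond web): d = 17.0354 mm → contributes +458505.3 mm⁴
Total I = 1 325 277 mm⁴.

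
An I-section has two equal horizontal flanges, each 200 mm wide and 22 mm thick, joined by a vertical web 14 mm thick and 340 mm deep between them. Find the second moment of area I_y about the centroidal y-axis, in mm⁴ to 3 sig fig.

I_y ≈ 2.94 × 10⁷ mm⁴

Split into non-overlapping primitives; take the origin at the lower-left of the bounding box.
Bottom flange: 200 × 22, A = 4 400 mm², x = 100 mm, Ī = 14 666 667 mm⁴.
Web: 14 × 340, A = 4 760 mm², x = 100 mm, Ī = 77 747 mm⁴.
Top flange: 200 × 22, A = 4 400 mm², x = 100 mm, Ī = 14 666 667 mm⁴.
By symmetry the centroid is at mid-width, x̄ = 100 mm.
All pieces are centred on the centroidal y-axis, so I = ΣĪ = 29 411 080 mm⁴.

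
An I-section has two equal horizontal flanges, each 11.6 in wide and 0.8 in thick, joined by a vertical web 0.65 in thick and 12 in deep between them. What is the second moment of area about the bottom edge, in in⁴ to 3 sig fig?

Decompose the section into non-overlapping parts with the origin at the bottom-left of its bounding rectangle.
Bottom flange: 11.6 × 0.8, A = 9.28 in², y = 0.4 in, Ī = 0.49493 in⁴.
Web: 0.65 × 12, A = 7.8 in², y = 6.8 in, Ī = 93.6 in⁴.
Top flange: 11.6 × 0.8, A = 9.28 in², y = 13.2 in, Ī = 0.49493 in⁴.
Transfer each piece to the bottom edge using Ī + A·d² with d = y − 0:
  bottom flange: d = 0.4 in → contributes +1.9797 in⁴
  web: d = 6.8 in → contributes +454.27 in⁴
  top flange: d = 13.2 in → contributes +1617.4 in⁴
Total I = 2073.7 in⁴.

I_base ≈ 2070 in⁴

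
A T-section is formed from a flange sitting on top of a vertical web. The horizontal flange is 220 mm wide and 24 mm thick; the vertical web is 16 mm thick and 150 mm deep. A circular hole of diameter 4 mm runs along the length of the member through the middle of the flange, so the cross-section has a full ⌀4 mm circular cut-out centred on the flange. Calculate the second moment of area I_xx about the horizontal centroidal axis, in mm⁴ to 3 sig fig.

I_xx ≈ 1.72 × 10⁷ mm⁴

Decompose the section into non-overlapping parts with the origin at the bottom-left of its bounding rectangle.
Flange: 220 × 24, A = 5 280 mm², y = 162 mm, Ī = 253 440 mm⁴.
Web: 16 × 150, A = 2 400 mm², y = 75 mm, Ī = 4 500 000 mm⁴.
Hole (subtracted): ⌀4, A = 12.566 mm², y = 162 mm, Ī = 12.566 mm⁴.
Centroid: ȳ = ΣA·y / ΣA = 134.77 mm.
Transfer each piece to the horizontal centroidal axis using Ī + A·d² with d = y − 134.77:
  flange: d = 27.232 mm → contributes +4 169 009 mm⁴
  web: d = -59.768 mm → contributes +13 073 296 mm⁴
  hole: d = 27.232 mm → contributes −9331.6 mm⁴
Total I = 17 232 974 mm⁴.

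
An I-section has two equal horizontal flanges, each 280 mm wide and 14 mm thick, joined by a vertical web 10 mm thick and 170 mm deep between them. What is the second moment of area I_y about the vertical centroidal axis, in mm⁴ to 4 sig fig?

Split into non-overlapping primitives; take the origin at the lower-left of the bounding box.
Bottom flange: 280 × 14, A = 3 920 mm², x = 140 mm, Ī = 25 610 667 mm⁴.
Web: 10 × 170, A = 1 700 mm², x = 140 mm, Ī = 14166.7 mm⁴.
Top flange: 280 × 14, A = 3 920 mm², x = 140 mm, Ī = 25 610 667 mm⁴.
By symmetry the centroid is at mid-width, x̄ = 140 mm.
All pieces are centred on the vertical centroidal axis, so I = ΣĪ = 51 235 500 mm⁴.

I_y ≈ 5.124 × 10⁷ mm⁴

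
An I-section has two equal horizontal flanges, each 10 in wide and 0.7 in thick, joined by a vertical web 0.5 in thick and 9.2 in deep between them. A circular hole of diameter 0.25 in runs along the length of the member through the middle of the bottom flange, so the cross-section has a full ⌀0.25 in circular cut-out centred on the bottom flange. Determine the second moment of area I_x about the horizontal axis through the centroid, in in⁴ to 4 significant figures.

I_x ≈ 374.8 in⁴

Split into non-overlapping primitives; take the origin at the lower-left of the bounding box.
Bottom flange: 10 × 0.7, A = 7 in², y = 0.35 in, Ī = 0.285833 in⁴.
Web: 0.5 × 9.2, A = 4.6 in², y = 5.3 in, Ī = 32.4453 in⁴.
Top flange: 10 × 0.7, A = 7 in², y = 10.25 in, Ī = 0.285833 in⁴.
Hole (subtracted): ⌀0.25, A = 0.0490874 in², y = 0.35 in, Ī = 0.000191748 in⁴.
Centroid: ȳ = ΣA·y / ΣA = 5.3131 in.
Transfer each piece to the horizontal axis through the centroid using Ī + A·d² with d = y − 5.3131:
  bottom flange: d = -4.9631 in → contributes +172.712 in⁴
  web: d = -0.0130981 in → contributes +32.4461 in⁴
  top flange: d = 4.9369 in → contributes +170.897 in⁴
  hole: d = -4.9631 in → contributes −1.20933 in⁴
Total I = 374.846 in⁴.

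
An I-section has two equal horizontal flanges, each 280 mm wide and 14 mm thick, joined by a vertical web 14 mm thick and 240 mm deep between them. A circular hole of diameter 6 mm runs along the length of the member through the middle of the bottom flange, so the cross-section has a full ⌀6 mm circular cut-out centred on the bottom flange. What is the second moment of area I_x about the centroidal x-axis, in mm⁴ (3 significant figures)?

I_x ≈ 1.42 × 10⁸ mm⁴

Split into non-overlapping primitives; take the origin at the lower-left of the bounding box.
Bottom flange: 280 × 14, A = 3 920 mm², y = 7 mm, Ī = 64 027 mm⁴.
Web: 14 × 240, A = 3 360 mm², y = 134 mm, Ī = 16 128 000 mm⁴.
Top flange: 280 × 14, A = 3 920 mm², y = 261 mm, Ī = 64 027 mm⁴.
Hole (subtracted): ⌀6, A = 28.274 mm², y = 7 mm, Ī = 63.617 mm⁴.
Centroid: ȳ = ΣA·y / ΣA = 134.32 mm.
Transfer each piece to the centroidal x-axis using Ī + A·d² with d = y − 134.32:
  bottom flange: d = -127.32 mm → contributes +63 610 145 mm⁴
  web: d = -0.32142 mm → contributes +16 128 347 mm⁴
  top flange: d = 126.68 mm → contributes +62 970 078 mm⁴
  hole: d = -127.32 mm → contributes −458 412 mm⁴
Total I = 142 250 159 mm⁴.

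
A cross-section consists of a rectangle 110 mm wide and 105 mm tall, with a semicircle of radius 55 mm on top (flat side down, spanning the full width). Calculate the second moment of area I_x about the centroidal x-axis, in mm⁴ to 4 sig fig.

Decompose the section into non-overlapping parts with the origin at the bottom-left of its bounding rectangle.
Rectangular body: 110 × 105, A = 11 550 mm², y = 52.5 mm, Ī = 10 611 563 mm⁴.
Semicircular cap: semicircle r = 55, A = 4751.66 mm², y = 128.343 mm, Ī = 1 004 345 mm⁴.
Centroid: ȳ = ΣA·y / ΣA = 74.6069 mm.
Transfer each piece to the centroidal x-axis using Ī + A·d² with d = y − 74.6069:
  rectangular body: d = -22.1069 mm → contributes +16 256 209 mm⁴
  semicircular cap: d = 53.7358 mm → contributes +14 724 957 mm⁴
Total I = 30 981 166 mm⁴.

I_x ≈ 3.098 × 10⁷ mm⁴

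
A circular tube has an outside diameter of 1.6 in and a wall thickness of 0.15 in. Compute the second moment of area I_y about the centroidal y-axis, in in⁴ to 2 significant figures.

Decompose the section into non-overlapping parts with the origin at the bottom-left of its bounding rectangle.
Outer circle: ⌀1.6, A = 2.011 in², x = 0.8 in, Ī = 0.3217 in⁴.
Bore (subtracted): ⌀1.3, A = 1.327 in², x = 0.8 in, Ī = 0.1402 in⁴.
By symmetry the centroid is at mid-width, x̄ = 0.8 in.
All pieces are centred on the centroidal y-axis, so I = ΣĪ (holes subtracted) = 0.1815 in⁴.

I_y ≈ 0.18 in⁴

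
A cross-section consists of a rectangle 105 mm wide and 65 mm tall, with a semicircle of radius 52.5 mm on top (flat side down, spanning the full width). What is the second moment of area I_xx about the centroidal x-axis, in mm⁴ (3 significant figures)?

I_xx ≈ 1.12 × 10⁷ mm⁴

Break the section into simple shapes (no overlaps), measuring from the bottom-left corner of the bounding box.
Rectangular body: 105 × 65, A = 6 825 mm², y = 32.5 mm, Ī = 2 402 969 mm⁴.
Semicircular cap: semicircle r = 52.5, A = 4329.5 mm², y = 87.282 mm, Ī = 833 814 mm⁴.
Centroid: ȳ = ΣA·y / ΣA = 53.763 mm.
Transfer each piece to the centroidal x-axis using Ī + A·d² with d = y − 53.763:
  rectangular body: d = -21.263 mm → contributes +5 488 640 mm⁴
  semicircular cap: d = 33.519 mm → contributes +5 698 042 mm⁴
Total I = 11 186 682 mm⁴.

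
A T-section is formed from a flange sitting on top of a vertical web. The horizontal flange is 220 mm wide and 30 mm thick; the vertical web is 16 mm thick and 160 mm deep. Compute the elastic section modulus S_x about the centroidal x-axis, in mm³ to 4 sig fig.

Break the section into simple shapes (no overlaps), measuring from the bottom-left corner of the bounding box.
Flange: 220 × 30, A = 6 600 mm², y = 175 mm, Ī = 495 000 mm⁴.
Web: 16 × 160, A = 2 560 mm², y = 80 mm, Ī = 5 461 333 mm⁴.
Centroid: ȳ = ΣA·y / ΣA = 148.45 mm.
Transfer each piece to the centroidal x-axis using Ī + A·d² with d = y − 148.45:
  flange: d = 26.5502 mm → contributes +5 147 433 mm⁴
  web: d = -68.4498 mm → contributes +17 455 887 mm⁴
Total I = 22 603 320 mm⁴.
Extreme fibre distance c = 148.45 mm; S = I/c = 152 262 mm³.

S_x ≈ 1.523 × 10⁵ mm³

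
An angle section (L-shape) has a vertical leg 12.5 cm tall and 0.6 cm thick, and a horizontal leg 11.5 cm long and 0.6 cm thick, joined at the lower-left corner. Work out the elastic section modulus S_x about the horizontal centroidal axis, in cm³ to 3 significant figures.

S_x ≈ 24.6 cm³

Decompose the section into non-overlapping parts with the origin at the bottom-left of its bounding rectangle.
Vertical leg: 0.6 × 12.5, A = 7.5 cm², y = 6.25 cm, Ī = 97.656 cm⁴.
Horizontal leg (remainder): 10.9 × 0.6, A = 6.54 cm², y = 0.3 cm, Ī = 0.1962 cm⁴.
Centroid: ȳ = ΣA·y / ΣA = 3.4784 cm.
Transfer each piece to the horizontal centroidal axis using Ī + A·d² with d = y − 3.4784:
  vertical leg: d = 2.7716 cm → contributes +155.27 cm⁴
  horizontal leg (remainder): d = -3.1784 cm → contributes +66.266 cm⁴
Total I = 221.53 cm⁴.
Extreme fibre distance c = 9.0216 cm; S = I/c = 24.556 cm³.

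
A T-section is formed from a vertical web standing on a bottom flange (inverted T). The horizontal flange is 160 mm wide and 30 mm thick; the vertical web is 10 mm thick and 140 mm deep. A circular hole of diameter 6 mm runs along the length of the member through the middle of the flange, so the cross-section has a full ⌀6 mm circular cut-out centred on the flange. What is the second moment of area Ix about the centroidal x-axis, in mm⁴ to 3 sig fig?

Split into non-overlapping primitives; take the origin at the lower-left of the bounding box.
Flange: 160 × 30, A = 4 800 mm², y = 15 mm, Ī = 360 000 mm⁴.
Web: 10 × 140, A = 1 400 mm², y = 100 mm, Ī = 2 286 667 mm⁴.
Hole (subtracted): ⌀6, A = 28.274 mm², y = 15 mm, Ī = 63.617 mm⁴.
Centroid: ȳ = ΣA·y / ΣA = 34.281 mm.
Transfer each piece to the centroidal x-axis using Ī + A·d² with d = y − 34.281:
  flange: d = -19.281 mm → contributes +2 144 522 mm⁴
  web: d = 65.719 mm → contributes +8 333 160 mm⁴
  hole: d = -19.281 mm → contributes −10 575 mm⁴
Total I = 10 467 107 mm⁴.

Ix ≈ 1.05 × 10⁷ mm⁴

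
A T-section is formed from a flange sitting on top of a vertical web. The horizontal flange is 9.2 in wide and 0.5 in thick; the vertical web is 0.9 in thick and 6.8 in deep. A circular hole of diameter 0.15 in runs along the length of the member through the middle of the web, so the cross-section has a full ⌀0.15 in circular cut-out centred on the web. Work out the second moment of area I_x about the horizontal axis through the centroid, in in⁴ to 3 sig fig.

I_x ≈ 58.6 in⁴

Treat the section as a set of non-overlapping primitives; coordinates are from the bounding-box lower-left.
Flange: 9.2 × 0.5, A = 4.6 in², y = 7.05 in, Ī = 0.095833 in⁴.
Web: 0.9 × 6.8, A = 6.12 in², y = 3.4 in, Ī = 23.582 in⁴.
Hole (subtracted): ⌀0.15, A = 0.017671 in², y = 3.4 in, Ī = 0.00002485 in⁴.
Centroid: ȳ = ΣA·y / ΣA = 4.9688 in.
Transfer each piece to the horizontal axis through the centroid using Ī + A·d² with d = y − 4.9688:
  flange: d = 2.0812 in → contributes +20.02 in⁴
  web: d = -1.5688 in → contributes +38.645 in⁴
  hole: d = -1.5688 in → contributes −0.043518 in⁴
Total I = 58.621 in⁴.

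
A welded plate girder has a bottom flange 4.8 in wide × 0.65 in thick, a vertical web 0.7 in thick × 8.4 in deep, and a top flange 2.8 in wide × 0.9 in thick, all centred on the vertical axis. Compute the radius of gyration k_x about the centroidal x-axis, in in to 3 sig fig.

Treat the section as a set of non-overlapping primitives; coordinates are from the bounding-box lower-left.
Bottom plate: 4.8 × 0.65, A = 3.12 in², y = 0.325 in, Ī = 0.10985 in⁴.
Web plate: 0.7 × 8.4, A = 5.88 in², y = 4.85 in, Ī = 34.574 in⁴.
Top plate: 2.8 × 0.9, A = 2.52 in², y = 9.5 in, Ī = 0.1701 in⁴.
Centroid: ȳ = ΣA·y / ΣA = 4.6417 in.
Transfer each piece to the centroidal x-axis using Ī + A·d² with d = y − 4.6417:
  bottom plate: d = -4.3167 in → contributes +58.247 in⁴
  web plate: d = 0.20833 in → contributes +34.83 in⁴
  top plate: d = 4.8583 in → contributes +59.651 in⁴
Total I = 152.73 in⁴.
Radius of gyration: k = √(I/A) = √(152.73 / 11.52) = 3.6411 in.

k_x ≈ 3.64 in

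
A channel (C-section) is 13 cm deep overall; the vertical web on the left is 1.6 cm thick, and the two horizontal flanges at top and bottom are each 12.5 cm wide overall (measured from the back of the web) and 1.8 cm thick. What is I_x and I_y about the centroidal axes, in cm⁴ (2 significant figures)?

I_x ≈ 1500 cm⁴, I_y ≈ 920 cm⁴

Split into non-overlapping primitives; take the origin at the lower-left of the bounding box.
Web: 1.6 × 13, A = 20.8 cm², y = 6.5 cm, Ī = 292.9 cm⁴.
Top flange (beyond web): 10.9 × 1.8, A = 19.62 cm², y = 12.1 cm, Ī = 5.297 cm⁴.
Bottom flange (beyond web): 10.9 × 1.8, A = 19.62 cm², y = 0.9 cm, Ī = 5.297 cm⁴.
By symmetry the centroid is at mid-height, ȳ = 6.5 cm.
Transfer each piece to the centroidal x-axis using Ī + A·d² with d = y − 6.5:
  web: d = 0 cm → contributes +292.9 cm⁴
  top flange (beyond web): d = 5.6 cm → contributes +620.6 cm⁴
  bottom flange (beyond web): d = -5.6 cm → contributes +620.6 cm⁴
Total I = 1 534 cm⁴.
For the y-axis: x̄ = 4.885 cm.
Repeating about the centroidal y-axis gives I_y = 924 cm⁴.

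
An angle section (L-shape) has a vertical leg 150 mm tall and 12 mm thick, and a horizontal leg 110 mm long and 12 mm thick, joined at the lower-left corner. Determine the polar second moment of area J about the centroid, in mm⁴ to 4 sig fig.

J ≈ 9.890 × 10⁶ mm⁴

Split into non-overlapping primitives; take the origin at the lower-left of the bounding box.
Vertical leg: 12 × 150, A = 1 800 mm², y = 75 mm, Ī = 3 375 000 mm⁴.
Horizontal leg (remainder): 98 × 12, A = 1 176 mm², y = 6 mm, Ī = 14 112 mm⁴.
Centroid: ȳ = ΣA·y / ΣA = 47.7339 mm.
Transfer each piece to the centroidal x-axis using Ī + A·d² with d = y − 47.7339:
  vertical leg: d = 27.2661 mm → contributes +4 713 195 mm⁴
  horizontal leg (remainder): d = -41.7339 mm → contributes +2 062 370 mm⁴
Total I = 6 775 565 mm⁴.
For the y-axis: x̄ = 27.7339 mm.
Repeating about the centroidal y-axis gives I_y = 3 114 445 mm⁴.
Polar second moment: J = I_x + I_y = 9 890 010 mm⁴.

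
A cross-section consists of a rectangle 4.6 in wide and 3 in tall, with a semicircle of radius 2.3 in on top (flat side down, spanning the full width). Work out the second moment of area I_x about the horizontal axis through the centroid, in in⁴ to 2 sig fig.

Decompose the section into non-overlapping parts with the origin at the bottom-left of its bounding rectangle.
Rectangular body: 4.6 × 3, A = 13.8 in², y = 1.5 in, Ī = 10.35 in⁴.
Semicircular cap: semicircle r = 2.3, A = 8.31 in², y = 3.976 in, Ī = 3.071 in⁴.
Centroid: ȳ = ΣA·y / ΣA = 2.431 in.
Transfer each piece to the horizontal axis through the centroid using Ī + A·d² with d = y − 2.431:
  rectangular body: d = -0.9306 in → contributes +22.3 in⁴
  semicircular cap: d = 1.546 in → contributes +22.92 in⁴
Total I = 45.22 in⁴.

I_x ≈ 45 in⁴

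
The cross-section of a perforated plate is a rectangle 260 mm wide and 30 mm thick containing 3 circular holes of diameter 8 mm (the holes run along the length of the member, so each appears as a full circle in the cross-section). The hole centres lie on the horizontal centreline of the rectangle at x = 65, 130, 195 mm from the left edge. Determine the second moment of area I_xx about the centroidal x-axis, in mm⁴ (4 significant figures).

Decompose the section into non-overlapping parts with the origin at the bottom-left of its bounding rectangle.
Plate: 260 × 30, A = 7 800 mm², y = 15 mm, Ī = 585 000 mm⁴.
Hole 1 (subtracted): ⌀8, A = 50.2655 mm², y = 15 mm, Ī = 201.062 mm⁴.
Hole 2 (subtracted): ⌀8, A = 50.2655 mm², y = 15 mm, Ī = 201.062 mm⁴.
Hole 3 (subtracted): ⌀8, A = 50.2655 mm², y = 15 mm, Ī = 201.062 mm⁴.
By symmetry the centroid is at mid-height, ȳ = 15 mm.
All pieces are centred on the centroidal x-axis, so I = ΣĪ (holes subtracted) = 584 397 mm⁴.

I_xx ≈ 5.844 × 10⁵ mm⁴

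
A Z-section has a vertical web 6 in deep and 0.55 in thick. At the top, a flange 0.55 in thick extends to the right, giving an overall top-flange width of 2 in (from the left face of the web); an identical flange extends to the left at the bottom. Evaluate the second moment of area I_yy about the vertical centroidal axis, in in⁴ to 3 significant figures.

Break the section into simple shapes (no overlaps), measuring from the bottom-left corner of the bounding box.
Web: 0.55 × 6, A = 3.3 in², x = 1.725 in, Ī = 0.083188 in⁴.
Top flange (beyond web): 1.45 × 0.55, A = 0.7975 in², x = 2.725 in, Ī = 0.13973 in⁴.
Bottom flange (beyond web): 1.45 × 0.55, A = 0.7975 in², x = 0.725 in, Ī = 0.13973 in⁴.
Centroid: x̄ = ΣA·x / ΣA = 1.725 in.
Transfer each piece to the vertical centroidal axis using Ī + A·d² with d = x − 1.725:
  web: d = 0 in → contributes +0.083188 in⁴
  top flange (beyond web): d = 1 in → contributes +0.93723 in⁴
  bottom flange (beyond web): d = -1 in → contributes +0.93723 in⁴
Total I = 1.9576 in⁴.

I_yy ≈ 1.96 in⁴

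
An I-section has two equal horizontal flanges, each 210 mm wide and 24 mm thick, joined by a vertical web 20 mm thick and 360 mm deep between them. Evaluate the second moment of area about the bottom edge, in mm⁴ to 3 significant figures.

I_base ≈ 1.17 × 10⁹ mm⁴

Treat the section as a set of non-overlapping primitives; coordinates are from the bounding-box lower-left.
Bottom flange: 210 × 24, A = 5 040 mm², y = 12 mm, Ī = 241 920 mm⁴.
Web: 20 × 360, A = 7 200 mm², y = 204 mm, Ī = 77 760 000 mm⁴.
Top flange: 210 × 24, A = 5 040 mm², y = 396 mm, Ī = 241 920 mm⁴.
Transfer each piece to a horizontal axis along the bottom face using Ī + A·d² with d = y − 0:
  bottom flange: d = 12 mm → contributes +967 680 mm⁴
  web: d = 204 mm → contributes +377 395 200 mm⁴
  top flange: d = 396 mm → contributes +790 594 560 mm⁴
Total I = 1 168 957 440 mm⁴.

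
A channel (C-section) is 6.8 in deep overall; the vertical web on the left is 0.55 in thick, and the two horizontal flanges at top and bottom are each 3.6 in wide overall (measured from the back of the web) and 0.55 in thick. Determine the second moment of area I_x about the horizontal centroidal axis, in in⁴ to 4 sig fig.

I_x ≈ 47.26 in⁴

Break the section into simple shapes (no overlaps), measuring from the bottom-left corner of the bounding box.
Web: 0.55 × 6.8, A = 3.74 in², y = 3.4 in, Ī = 14.4115 in⁴.
Top flange (beyond web): 3.05 × 0.55, A = 1.6775 in², y = 6.525 in, Ī = 0.042287 in⁴.
Bottom flange (beyond web): 3.05 × 0.55, A = 1.6775 in², y = 0.275 in, Ī = 0.042287 in⁴.
By symmetry the centroid is at mid-height, ȳ = 3.4 in.
Transfer each piece to the horizontal centroidal axis using Ī + A·d² with d = y − 3.4:
  web: d = 0 in → contributes +14.4115 in⁴
  top flange (beyond web): d = 3.125 in → contributes +16.4241 in⁴
  bottom flange (beyond web): d = -3.125 in → contributes +16.4241 in⁴
Total I = 47.2597 in⁴.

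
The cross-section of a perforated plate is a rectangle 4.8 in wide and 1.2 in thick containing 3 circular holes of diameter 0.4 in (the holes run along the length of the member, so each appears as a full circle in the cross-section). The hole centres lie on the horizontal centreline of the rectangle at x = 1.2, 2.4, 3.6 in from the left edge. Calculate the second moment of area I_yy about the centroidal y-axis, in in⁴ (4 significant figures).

Decompose the section into non-overlapping parts with the origin at the bottom-left of its bounding rectangle.
Plate: 4.8 × 1.2, A = 5.76 in², x = 2.4 in, Ī = 11.0592 in⁴.
Hole 1 (subtracted): ⌀0.4, A = 0.125664 in², x = 1.2 in, Ī = 0.00125664 in⁴.
Hole 2 (subtracted): ⌀0.4, A = 0.125664 in², x = 2.4 in, Ī = 0.00125664 in⁴.
Hole 3 (subtracted): ⌀0.4, A = 0.125664 in², x = 3.6 in, Ī = 0.00125664 in⁴.
By symmetry the centroid is at mid-width, x̄ = 2.4 in.
Transfer each piece to the centroidal y-axis using Ī + A·d² with d = x − 2.4:
  plate: d = 0 in → contributes +11.0592 in⁴
  hole 1: d = -1.2 in → contributes −0.182212 in⁴
  hole 2: d = 0 in → contributes −0.00125664 in⁴
  hole 3: d = 1.2 in → contributes −0.182212 in⁴
Total I = 10.6935 in⁴.

I_yy ≈ 10.69 in⁴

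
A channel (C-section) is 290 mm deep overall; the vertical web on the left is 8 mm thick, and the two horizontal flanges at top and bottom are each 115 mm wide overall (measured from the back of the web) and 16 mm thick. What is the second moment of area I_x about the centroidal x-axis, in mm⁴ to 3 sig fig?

I_x ≈ 8.06 × 10⁷ mm⁴

Break the section into simple shapes (no overlaps), measuring from the bottom-left corner of the bounding box.
Web: 8 × 290, A = 2 320 mm², y = 145 mm, Ī = 16 259 333 mm⁴.
Top flange (beyond web): 107 × 16, A = 1 712 mm², y = 282 mm, Ī = 36 523 mm⁴.
Bottom flange (beyond web): 107 × 16, A = 1 712 mm², y = 8 mm, Ī = 36 523 mm⁴.
By symmetry the centroid is at mid-height, ȳ = 145 mm.
Transfer each piece to the centroidal x-axis using Ī + A·d² with d = y − 145:
  web: d = 0 mm → contributes +16 259 333 mm⁴
  top flange (beyond web): d = 137 mm → contributes +32 169 051 mm⁴
  bottom flange (beyond web): d = -137 mm → contributes +32 169 051 mm⁴
Total I = 80 597 435 mm⁴.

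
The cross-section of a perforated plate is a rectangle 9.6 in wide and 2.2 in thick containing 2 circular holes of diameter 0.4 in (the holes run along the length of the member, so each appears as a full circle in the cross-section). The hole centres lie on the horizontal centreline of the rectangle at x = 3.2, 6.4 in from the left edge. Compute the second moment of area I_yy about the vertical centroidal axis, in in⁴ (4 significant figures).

I_yy ≈ 161.6 in⁴

Split into non-overlapping primitives; take the origin at the lower-left of the bounding box.
Plate: 9.6 × 2.2, A = 21.12 in², x = 4.8 in, Ī = 162.202 in⁴.
Hole 1 (subtracted): ⌀0.4, A = 0.125664 in², x = 3.2 in, Ī = 0.00125664 in⁴.
Hole 2 (subtracted): ⌀0.4, A = 0.125664 in², x = 6.4 in, Ī = 0.00125664 in⁴.
By symmetry the centroid is at mid-width, x̄ = 4.8 in.
Transfer each piece to the vertical centroidal axis using Ī + A·d² with d = x − 4.8:
  plate: d = 0 in → contributes +162.202 in⁴
  hole 1: d = -1.6 in → contributes −0.322956 in⁴
  hole 2: d = 1.6 in → contributes −0.322956 in⁴
Total I = 161.556 in⁴.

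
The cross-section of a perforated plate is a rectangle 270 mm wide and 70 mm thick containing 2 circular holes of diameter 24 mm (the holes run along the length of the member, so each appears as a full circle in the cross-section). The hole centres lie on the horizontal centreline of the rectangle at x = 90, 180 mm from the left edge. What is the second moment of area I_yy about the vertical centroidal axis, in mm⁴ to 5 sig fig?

Split into non-overlapping primitives; take the origin at the lower-left of the bounding box.
Plate: 270 × 70, A = 18 900 mm², x = 135 mm, Ī = 114 817 500 mm⁴.
Hole 1 (subtracted): ⌀24, A = 452.3893 mm², x = 90 mm, Ī = 16286.02 mm⁴.
Hole 2 (subtracted): ⌀24, A = 452.3893 mm², x = 180 mm, Ī = 16286.02 mm⁴.
By symmetry the centroid is at mid-width, x̄ = 135 mm.
Transfer each piece to the vertical centroidal axis using Ī + A·d² with d = x − 135:
  plate: d = 0 mm → contributes +114 817 500 mm⁴
  hole 1: d = -45 mm → contributes −932374.4 mm⁴
  hole 2: d = 45 mm → contributes −932374.4 mm⁴
Total I = 112 952 751 mm⁴.

I_yy ≈ 1.1295 × 10⁸ mm⁴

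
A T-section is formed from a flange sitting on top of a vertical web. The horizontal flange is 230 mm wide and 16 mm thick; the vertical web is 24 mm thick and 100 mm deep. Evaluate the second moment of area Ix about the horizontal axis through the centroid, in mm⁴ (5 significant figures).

Split into non-overlapping primitives; take the origin at the lower-left of the bounding box.
Flange: 230 × 16, A = 3 680 mm², y = 108 mm, Ī = 78506.67 mm⁴.
Web: 24 × 100, A = 2 400 mm², y = 50 mm, Ī = 2 000 000 mm⁴.
Centroid: ȳ = ΣA·y / ΣA = 85.10526 mm.
Transfer each piece to the horizontal axis through the centroid using Ī + A·d² with d = y − 85.10526:
  flange: d = 22.89474 mm → contributes +2 007 448 mm⁴
  web: d = -35.10526 mm → contributes +4 957 711 mm⁴
Total I = 6 965 159 mm⁴.

Ix ≈ 6.9652 × 10⁶ mm⁴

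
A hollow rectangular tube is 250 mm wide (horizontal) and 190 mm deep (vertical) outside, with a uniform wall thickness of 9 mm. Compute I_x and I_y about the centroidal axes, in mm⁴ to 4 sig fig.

Split into non-overlapping primitives; take the origin at the lower-left of the bounding box.
Outer rectangle: 250 × 190, A = 47 500 mm², y = 95 mm, Ī = 142 895 833 mm⁴.
Inner void (subtracted): 232 × 172, A = 39 904 mm², y = 95 mm, Ī = 98 376 661 mm⁴.
By symmetry the centroid is at mid-height, ȳ = 95 mm.
All pieces are centred on the centroidal x-axis, so I = ΣĪ (holes subtracted) = 44 519 172 mm⁴.
Repeating about the centroidal y-axis gives I_y = 68 413 092 mm⁴.

I_x ≈ 4.452 × 10⁷ mm⁴, I_y ≈ 6.841 × 10⁷ mm⁴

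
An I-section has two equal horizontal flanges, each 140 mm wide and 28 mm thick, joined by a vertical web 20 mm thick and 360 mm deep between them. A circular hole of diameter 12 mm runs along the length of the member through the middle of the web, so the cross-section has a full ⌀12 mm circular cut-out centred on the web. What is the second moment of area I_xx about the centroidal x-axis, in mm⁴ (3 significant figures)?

Break the section into simple shapes (no overlaps), measuring from the bottom-left corner of the bounding box.
Bottom flange: 140 × 28, A = 3 920 mm², y = 14 mm, Ī = 256 107 mm⁴.
Web: 20 × 360, A = 7 200 mm², y = 208 mm, Ī = 77 760 000 mm⁴.
Top flange: 140 × 28, A = 3 920 mm², y = 402 mm, Ī = 256 107 mm⁴.
Hole (subtracted): ⌀12, A = 113.1 mm², y = 208 mm, Ī = 1017.9 mm⁴.
By symmetry the centroid is at mid-height, ȳ = 208 mm.
Transfer each piece to the centroidal x-axis using Ī + A·d² with d = y − 208:
  bottom flange: d = -194 mm → contributes +147 789 227 mm⁴
  web: d = 0 mm → contributes +77 760 000 mm⁴
  top flange: d = 194 mm → contributes +147 789 227 mm⁴
  hole: d = 0 mm → contributes −1017.9 mm⁴
Total I = 373 337 435 mm⁴.

I_xx ≈ 3.73 × 10⁸ mm⁴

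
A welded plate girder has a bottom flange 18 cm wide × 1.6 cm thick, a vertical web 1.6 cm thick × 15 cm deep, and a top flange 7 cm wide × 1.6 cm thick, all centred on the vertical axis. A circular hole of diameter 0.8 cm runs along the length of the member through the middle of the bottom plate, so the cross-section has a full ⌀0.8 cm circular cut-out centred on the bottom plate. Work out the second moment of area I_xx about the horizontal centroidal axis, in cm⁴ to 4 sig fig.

I_xx ≈ 2862 cm⁴

Decompose the section into non-overlapping parts with the origin at the bottom-left of its bounding rectangle.
Bottom plate: 18 × 1.6, A = 28.8 cm², y = 0.8 cm, Ī = 6.144 cm⁴.
Web plate: 1.6 × 15, A = 24 cm², y = 9.1 cm, Ī = 450 cm⁴.
Top plate: 7 × 1.6, A = 11.2 cm², y = 17.4 cm, Ī = 2.38933 cm⁴.
Hole (subtracted): ⌀0.8, A = 0.502655 cm², y = 0.8 cm, Ī = 0.0201062 cm⁴.
Centroid: ȳ = ΣA·y / ΣA = 6.86514 cm.
Transfer each piece to the horizontal centroidal axis using Ī + A·d² with d = y − 6.86514:
  bottom plate: d = -6.06514 cm → contributes +1065.58 cm⁴
  web plate: d = 2.23486 cm → contributes +569.871 cm⁴
  top plate: d = 10.5349 cm → contributes +1245.4 cm⁴
  hole: d = -6.06514 cm → contributes −18.5107 cm⁴
Total I = 2862.34 cm⁴.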